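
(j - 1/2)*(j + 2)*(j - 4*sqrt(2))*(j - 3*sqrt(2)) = j^4 - 7*sqrt(2)*j^3 + 3*j^3/2 - 21*sqrt(2)*j^2/2 + 23*j^2 + 7*sqrt(2)*j + 36*j - 24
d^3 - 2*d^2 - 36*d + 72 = (d - 6)*(d - 2)*(d + 6)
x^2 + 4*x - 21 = (x - 3)*(x + 7)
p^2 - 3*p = p*(p - 3)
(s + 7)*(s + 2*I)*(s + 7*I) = s^3 + 7*s^2 + 9*I*s^2 - 14*s + 63*I*s - 98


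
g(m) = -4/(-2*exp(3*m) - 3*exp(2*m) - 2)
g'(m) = -4*(6*exp(3*m) + 6*exp(2*m))/(-2*exp(3*m) - 3*exp(2*m) - 2)^2 = -24*(exp(m) + 1)*exp(2*m)/(2*exp(3*m) + 3*exp(2*m) + 2)^2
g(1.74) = 0.01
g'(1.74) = -0.02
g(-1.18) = 1.71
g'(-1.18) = -0.54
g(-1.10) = 1.66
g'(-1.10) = -0.61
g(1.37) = 0.02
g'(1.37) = -0.06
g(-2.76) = 1.99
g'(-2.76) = -0.03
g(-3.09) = 1.99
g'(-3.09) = -0.01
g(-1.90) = 1.93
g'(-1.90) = -0.14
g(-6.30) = 2.00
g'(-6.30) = -0.00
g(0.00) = 0.57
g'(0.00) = -0.98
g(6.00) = 0.00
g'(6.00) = 0.00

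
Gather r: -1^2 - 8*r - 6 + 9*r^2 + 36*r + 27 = 9*r^2 + 28*r + 20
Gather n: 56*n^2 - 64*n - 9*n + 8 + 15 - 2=56*n^2 - 73*n + 21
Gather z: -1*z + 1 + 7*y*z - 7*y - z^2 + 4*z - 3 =-7*y - z^2 + z*(7*y + 3) - 2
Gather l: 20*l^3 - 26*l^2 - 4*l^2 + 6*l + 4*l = 20*l^3 - 30*l^2 + 10*l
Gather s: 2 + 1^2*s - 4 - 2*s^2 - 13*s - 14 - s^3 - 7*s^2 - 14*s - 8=-s^3 - 9*s^2 - 26*s - 24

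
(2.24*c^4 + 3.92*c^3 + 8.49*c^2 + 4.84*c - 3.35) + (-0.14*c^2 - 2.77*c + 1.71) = 2.24*c^4 + 3.92*c^3 + 8.35*c^2 + 2.07*c - 1.64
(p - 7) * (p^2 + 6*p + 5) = p^3 - p^2 - 37*p - 35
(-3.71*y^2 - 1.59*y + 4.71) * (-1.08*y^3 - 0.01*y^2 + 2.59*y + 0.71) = 4.0068*y^5 + 1.7543*y^4 - 14.6798*y^3 - 6.7993*y^2 + 11.07*y + 3.3441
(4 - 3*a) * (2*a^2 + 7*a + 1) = -6*a^3 - 13*a^2 + 25*a + 4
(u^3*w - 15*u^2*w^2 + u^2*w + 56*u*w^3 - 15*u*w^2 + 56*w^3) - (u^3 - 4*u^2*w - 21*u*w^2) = u^3*w - u^3 - 15*u^2*w^2 + 5*u^2*w + 56*u*w^3 + 6*u*w^2 + 56*w^3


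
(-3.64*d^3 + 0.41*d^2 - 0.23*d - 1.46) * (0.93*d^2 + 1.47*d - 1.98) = -3.3852*d^5 - 4.9695*d^4 + 7.596*d^3 - 2.5077*d^2 - 1.6908*d + 2.8908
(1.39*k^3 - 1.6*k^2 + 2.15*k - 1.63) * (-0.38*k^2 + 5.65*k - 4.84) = -0.5282*k^5 + 8.4615*k^4 - 16.5846*k^3 + 20.5109*k^2 - 19.6155*k + 7.8892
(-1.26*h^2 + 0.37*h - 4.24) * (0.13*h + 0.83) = -0.1638*h^3 - 0.9977*h^2 - 0.2441*h - 3.5192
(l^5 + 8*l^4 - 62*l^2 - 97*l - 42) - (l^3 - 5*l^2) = l^5 + 8*l^4 - l^3 - 57*l^2 - 97*l - 42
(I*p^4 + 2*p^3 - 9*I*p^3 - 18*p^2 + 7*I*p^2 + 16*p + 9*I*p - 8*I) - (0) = I*p^4 + 2*p^3 - 9*I*p^3 - 18*p^2 + 7*I*p^2 + 16*p + 9*I*p - 8*I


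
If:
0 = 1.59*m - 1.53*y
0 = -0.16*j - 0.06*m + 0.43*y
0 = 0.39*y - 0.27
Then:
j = 1.61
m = 0.67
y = 0.69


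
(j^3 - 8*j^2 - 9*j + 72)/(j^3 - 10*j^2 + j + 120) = (j - 3)/(j - 5)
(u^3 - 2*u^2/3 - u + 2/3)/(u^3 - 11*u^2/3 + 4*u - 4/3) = (u + 1)/(u - 2)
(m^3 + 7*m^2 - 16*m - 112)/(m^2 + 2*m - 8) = (m^2 + 3*m - 28)/(m - 2)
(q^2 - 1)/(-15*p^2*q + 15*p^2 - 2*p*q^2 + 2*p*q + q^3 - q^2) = (-q - 1)/(15*p^2 + 2*p*q - q^2)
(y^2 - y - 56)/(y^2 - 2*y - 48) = (y + 7)/(y + 6)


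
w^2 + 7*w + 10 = (w + 2)*(w + 5)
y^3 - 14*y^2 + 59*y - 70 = (y - 7)*(y - 5)*(y - 2)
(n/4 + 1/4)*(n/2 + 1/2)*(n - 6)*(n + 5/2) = n^4/8 - 3*n^3/16 - 21*n^2/8 - 67*n/16 - 15/8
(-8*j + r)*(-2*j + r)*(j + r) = 16*j^3 + 6*j^2*r - 9*j*r^2 + r^3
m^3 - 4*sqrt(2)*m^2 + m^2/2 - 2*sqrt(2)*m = m*(m + 1/2)*(m - 4*sqrt(2))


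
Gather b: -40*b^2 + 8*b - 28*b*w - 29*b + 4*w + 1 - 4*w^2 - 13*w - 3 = -40*b^2 + b*(-28*w - 21) - 4*w^2 - 9*w - 2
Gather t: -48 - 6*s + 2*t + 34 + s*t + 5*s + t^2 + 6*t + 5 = -s + t^2 + t*(s + 8) - 9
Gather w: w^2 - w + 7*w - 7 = w^2 + 6*w - 7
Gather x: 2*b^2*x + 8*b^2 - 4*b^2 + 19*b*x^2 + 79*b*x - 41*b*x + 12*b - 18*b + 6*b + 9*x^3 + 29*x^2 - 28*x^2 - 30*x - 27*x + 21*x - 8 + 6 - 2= 4*b^2 + 9*x^3 + x^2*(19*b + 1) + x*(2*b^2 + 38*b - 36) - 4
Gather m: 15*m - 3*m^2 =-3*m^2 + 15*m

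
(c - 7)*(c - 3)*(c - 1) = c^3 - 11*c^2 + 31*c - 21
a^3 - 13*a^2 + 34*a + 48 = (a - 8)*(a - 6)*(a + 1)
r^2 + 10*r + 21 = (r + 3)*(r + 7)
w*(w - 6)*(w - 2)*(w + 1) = w^4 - 7*w^3 + 4*w^2 + 12*w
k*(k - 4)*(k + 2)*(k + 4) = k^4 + 2*k^3 - 16*k^2 - 32*k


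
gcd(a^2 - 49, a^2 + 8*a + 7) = a + 7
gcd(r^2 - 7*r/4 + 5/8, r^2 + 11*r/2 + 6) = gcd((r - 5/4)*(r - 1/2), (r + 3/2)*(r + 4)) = 1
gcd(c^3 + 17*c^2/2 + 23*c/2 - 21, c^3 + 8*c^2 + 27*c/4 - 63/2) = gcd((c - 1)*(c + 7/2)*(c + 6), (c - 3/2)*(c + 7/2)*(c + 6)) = c^2 + 19*c/2 + 21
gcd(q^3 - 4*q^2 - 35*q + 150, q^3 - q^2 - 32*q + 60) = q^2 + q - 30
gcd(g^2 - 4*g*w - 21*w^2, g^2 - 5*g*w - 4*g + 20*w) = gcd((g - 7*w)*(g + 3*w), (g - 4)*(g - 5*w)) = 1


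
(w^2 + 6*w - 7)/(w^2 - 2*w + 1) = (w + 7)/(w - 1)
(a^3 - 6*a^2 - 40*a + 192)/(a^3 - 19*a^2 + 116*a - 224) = (a + 6)/(a - 7)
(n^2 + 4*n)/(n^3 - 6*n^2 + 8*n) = (n + 4)/(n^2 - 6*n + 8)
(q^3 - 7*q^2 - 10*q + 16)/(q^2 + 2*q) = q - 9 + 8/q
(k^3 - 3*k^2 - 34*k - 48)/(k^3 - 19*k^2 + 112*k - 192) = (k^2 + 5*k + 6)/(k^2 - 11*k + 24)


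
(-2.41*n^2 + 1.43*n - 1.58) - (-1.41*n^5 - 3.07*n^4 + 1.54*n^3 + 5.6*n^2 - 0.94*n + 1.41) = 1.41*n^5 + 3.07*n^4 - 1.54*n^3 - 8.01*n^2 + 2.37*n - 2.99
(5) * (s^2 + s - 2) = 5*s^2 + 5*s - 10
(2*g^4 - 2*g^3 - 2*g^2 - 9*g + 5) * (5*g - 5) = 10*g^5 - 20*g^4 - 35*g^2 + 70*g - 25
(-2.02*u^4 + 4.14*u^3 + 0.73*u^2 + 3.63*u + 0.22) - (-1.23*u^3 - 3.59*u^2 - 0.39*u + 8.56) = -2.02*u^4 + 5.37*u^3 + 4.32*u^2 + 4.02*u - 8.34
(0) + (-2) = -2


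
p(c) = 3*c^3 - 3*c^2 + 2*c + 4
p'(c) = 9*c^2 - 6*c + 2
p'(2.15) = 30.70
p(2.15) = 24.25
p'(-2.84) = 91.63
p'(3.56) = 94.70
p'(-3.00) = 101.00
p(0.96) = 5.81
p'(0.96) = 4.53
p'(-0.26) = 4.17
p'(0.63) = 1.79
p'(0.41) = 1.05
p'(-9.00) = 785.00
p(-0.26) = 3.22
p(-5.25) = -523.30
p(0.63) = 4.82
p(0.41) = 4.52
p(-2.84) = -94.60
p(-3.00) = -110.00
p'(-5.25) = 281.56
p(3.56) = 108.45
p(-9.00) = -2444.00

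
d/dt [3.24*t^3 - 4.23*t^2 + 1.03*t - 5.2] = 9.72*t^2 - 8.46*t + 1.03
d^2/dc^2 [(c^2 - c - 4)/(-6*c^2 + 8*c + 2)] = (-3*c^3 + 99*c^2 - 135*c + 71)/(27*c^6 - 108*c^5 + 117*c^4 + 8*c^3 - 39*c^2 - 12*c - 1)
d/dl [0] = 0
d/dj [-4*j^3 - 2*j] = -12*j^2 - 2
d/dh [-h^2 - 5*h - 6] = -2*h - 5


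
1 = 1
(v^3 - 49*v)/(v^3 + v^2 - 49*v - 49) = v/(v + 1)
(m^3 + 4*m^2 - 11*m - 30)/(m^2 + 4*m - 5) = (m^2 - m - 6)/(m - 1)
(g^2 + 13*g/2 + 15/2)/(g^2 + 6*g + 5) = (g + 3/2)/(g + 1)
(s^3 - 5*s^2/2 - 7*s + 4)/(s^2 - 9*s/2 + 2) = s + 2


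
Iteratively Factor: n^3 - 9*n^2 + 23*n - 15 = (n - 1)*(n^2 - 8*n + 15) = (n - 3)*(n - 1)*(n - 5)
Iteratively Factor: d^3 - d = (d + 1)*(d^2 - d) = d*(d + 1)*(d - 1)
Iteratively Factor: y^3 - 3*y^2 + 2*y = (y)*(y^2 - 3*y + 2) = y*(y - 2)*(y - 1)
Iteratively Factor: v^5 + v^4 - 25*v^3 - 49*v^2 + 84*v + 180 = (v + 3)*(v^4 - 2*v^3 - 19*v^2 + 8*v + 60) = (v - 5)*(v + 3)*(v^3 + 3*v^2 - 4*v - 12) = (v - 5)*(v + 2)*(v + 3)*(v^2 + v - 6) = (v - 5)*(v + 2)*(v + 3)^2*(v - 2)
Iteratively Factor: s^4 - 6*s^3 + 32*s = (s - 4)*(s^3 - 2*s^2 - 8*s) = (s - 4)^2*(s^2 + 2*s) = (s - 4)^2*(s + 2)*(s)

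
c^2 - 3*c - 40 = (c - 8)*(c + 5)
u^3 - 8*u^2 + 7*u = u*(u - 7)*(u - 1)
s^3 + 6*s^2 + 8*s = s*(s + 2)*(s + 4)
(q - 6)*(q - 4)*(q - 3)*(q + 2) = q^4 - 11*q^3 + 28*q^2 + 36*q - 144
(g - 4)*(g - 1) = g^2 - 5*g + 4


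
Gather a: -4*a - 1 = -4*a - 1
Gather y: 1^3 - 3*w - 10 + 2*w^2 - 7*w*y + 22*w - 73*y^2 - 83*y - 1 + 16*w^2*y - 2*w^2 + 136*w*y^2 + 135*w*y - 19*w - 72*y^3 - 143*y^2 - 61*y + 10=-72*y^3 + y^2*(136*w - 216) + y*(16*w^2 + 128*w - 144)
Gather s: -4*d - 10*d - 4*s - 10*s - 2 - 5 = -14*d - 14*s - 7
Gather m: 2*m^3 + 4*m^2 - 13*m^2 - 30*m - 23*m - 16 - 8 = 2*m^3 - 9*m^2 - 53*m - 24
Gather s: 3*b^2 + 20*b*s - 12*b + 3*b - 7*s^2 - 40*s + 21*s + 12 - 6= 3*b^2 - 9*b - 7*s^2 + s*(20*b - 19) + 6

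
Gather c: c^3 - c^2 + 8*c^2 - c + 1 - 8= c^3 + 7*c^2 - c - 7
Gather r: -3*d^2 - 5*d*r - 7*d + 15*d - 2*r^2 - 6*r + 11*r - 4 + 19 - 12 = -3*d^2 + 8*d - 2*r^2 + r*(5 - 5*d) + 3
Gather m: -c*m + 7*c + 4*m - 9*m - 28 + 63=7*c + m*(-c - 5) + 35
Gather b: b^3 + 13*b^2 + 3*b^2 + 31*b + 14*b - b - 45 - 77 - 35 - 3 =b^3 + 16*b^2 + 44*b - 160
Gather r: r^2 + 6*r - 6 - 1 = r^2 + 6*r - 7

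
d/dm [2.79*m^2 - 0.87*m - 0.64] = 5.58*m - 0.87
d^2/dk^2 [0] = 0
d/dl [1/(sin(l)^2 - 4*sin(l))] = 2*(2 - sin(l))*cos(l)/((sin(l) - 4)^2*sin(l)^2)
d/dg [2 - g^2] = -2*g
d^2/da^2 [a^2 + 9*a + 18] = 2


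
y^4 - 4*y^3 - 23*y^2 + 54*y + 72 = (y - 6)*(y - 3)*(y + 1)*(y + 4)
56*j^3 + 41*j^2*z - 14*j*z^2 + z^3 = (-8*j + z)*(-7*j + z)*(j + z)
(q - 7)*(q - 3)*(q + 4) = q^3 - 6*q^2 - 19*q + 84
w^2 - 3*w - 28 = (w - 7)*(w + 4)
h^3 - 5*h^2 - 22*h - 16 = (h - 8)*(h + 1)*(h + 2)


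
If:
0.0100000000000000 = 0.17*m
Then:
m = 0.06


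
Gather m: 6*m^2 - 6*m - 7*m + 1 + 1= 6*m^2 - 13*m + 2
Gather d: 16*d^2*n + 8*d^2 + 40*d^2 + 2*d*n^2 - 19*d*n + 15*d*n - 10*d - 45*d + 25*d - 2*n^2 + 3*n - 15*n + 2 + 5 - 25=d^2*(16*n + 48) + d*(2*n^2 - 4*n - 30) - 2*n^2 - 12*n - 18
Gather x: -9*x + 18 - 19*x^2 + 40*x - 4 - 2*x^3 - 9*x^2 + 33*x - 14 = -2*x^3 - 28*x^2 + 64*x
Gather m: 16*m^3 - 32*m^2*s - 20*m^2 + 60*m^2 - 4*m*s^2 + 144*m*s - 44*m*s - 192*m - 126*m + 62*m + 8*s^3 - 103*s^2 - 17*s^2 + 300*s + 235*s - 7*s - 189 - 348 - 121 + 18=16*m^3 + m^2*(40 - 32*s) + m*(-4*s^2 + 100*s - 256) + 8*s^3 - 120*s^2 + 528*s - 640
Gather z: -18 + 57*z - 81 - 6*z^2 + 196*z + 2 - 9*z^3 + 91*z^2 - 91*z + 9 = -9*z^3 + 85*z^2 + 162*z - 88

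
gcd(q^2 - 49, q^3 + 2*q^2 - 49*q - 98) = q^2 - 49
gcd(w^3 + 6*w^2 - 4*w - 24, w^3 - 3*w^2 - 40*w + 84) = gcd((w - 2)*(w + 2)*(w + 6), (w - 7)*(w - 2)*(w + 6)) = w^2 + 4*w - 12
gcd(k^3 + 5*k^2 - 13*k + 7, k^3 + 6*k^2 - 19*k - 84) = k + 7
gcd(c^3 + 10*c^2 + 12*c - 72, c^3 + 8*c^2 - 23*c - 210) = c + 6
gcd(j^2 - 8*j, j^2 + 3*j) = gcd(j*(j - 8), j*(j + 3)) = j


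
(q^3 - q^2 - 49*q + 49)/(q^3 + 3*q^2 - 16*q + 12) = (q^2 - 49)/(q^2 + 4*q - 12)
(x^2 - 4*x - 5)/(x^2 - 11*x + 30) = (x + 1)/(x - 6)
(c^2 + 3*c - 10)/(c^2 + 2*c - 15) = (c - 2)/(c - 3)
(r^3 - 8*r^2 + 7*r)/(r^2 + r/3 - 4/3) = 3*r*(r - 7)/(3*r + 4)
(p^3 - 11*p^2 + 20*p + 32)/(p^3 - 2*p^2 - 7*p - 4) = (p - 8)/(p + 1)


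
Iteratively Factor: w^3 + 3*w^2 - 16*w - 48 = (w + 4)*(w^2 - w - 12) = (w + 3)*(w + 4)*(w - 4)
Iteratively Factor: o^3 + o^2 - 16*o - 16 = (o + 1)*(o^2 - 16) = (o - 4)*(o + 1)*(o + 4)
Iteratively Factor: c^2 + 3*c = (c)*(c + 3)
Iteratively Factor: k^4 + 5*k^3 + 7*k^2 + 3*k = (k + 1)*(k^3 + 4*k^2 + 3*k) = k*(k + 1)*(k^2 + 4*k + 3) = k*(k + 1)*(k + 3)*(k + 1)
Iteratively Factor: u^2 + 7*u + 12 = (u + 4)*(u + 3)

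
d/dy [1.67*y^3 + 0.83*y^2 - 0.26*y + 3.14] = 5.01*y^2 + 1.66*y - 0.26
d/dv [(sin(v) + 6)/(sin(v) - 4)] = -10*cos(v)/(sin(v) - 4)^2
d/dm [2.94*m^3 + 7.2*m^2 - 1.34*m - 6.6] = 8.82*m^2 + 14.4*m - 1.34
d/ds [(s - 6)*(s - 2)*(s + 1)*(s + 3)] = 4*s^3 - 12*s^2 - 34*s + 24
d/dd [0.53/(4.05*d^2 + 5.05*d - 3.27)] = (-4.293*d - 2.6765)/(4.05*d^2 + 5.05*d - 3.27)^2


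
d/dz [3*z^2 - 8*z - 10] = 6*z - 8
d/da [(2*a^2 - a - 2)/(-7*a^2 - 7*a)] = (-3*a^2 - 4*a - 2)/(7*a^2*(a^2 + 2*a + 1))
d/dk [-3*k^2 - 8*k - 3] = -6*k - 8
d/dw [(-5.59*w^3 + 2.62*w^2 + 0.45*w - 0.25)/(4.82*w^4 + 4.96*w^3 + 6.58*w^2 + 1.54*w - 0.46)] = (26.9438*w^6 - 25.2568*w^5 - 56.2844*w^4 - 16.8612*w^3 + 12.508*w^2 + 0.8796*w + 0.178)/(23.2324*w^8 + 47.8144*w^7 + 88.0328*w^6 + 80.1192*w^5 + 54.1388*w^4 + 15.7032*w^3 - 3.682*w^2 - 1.4168*w + 0.2116)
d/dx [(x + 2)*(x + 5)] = 2*x + 7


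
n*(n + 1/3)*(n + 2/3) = n^3 + n^2 + 2*n/9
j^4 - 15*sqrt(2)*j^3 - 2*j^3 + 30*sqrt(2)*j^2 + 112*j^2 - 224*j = j*(j - 2)*(j - 8*sqrt(2))*(j - 7*sqrt(2))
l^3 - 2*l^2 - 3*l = l*(l - 3)*(l + 1)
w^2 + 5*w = w*(w + 5)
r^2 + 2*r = r*(r + 2)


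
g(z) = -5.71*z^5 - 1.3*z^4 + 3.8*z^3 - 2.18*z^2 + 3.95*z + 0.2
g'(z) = -28.55*z^4 - 5.2*z^3 + 11.4*z^2 - 4.36*z + 3.95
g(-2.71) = 662.35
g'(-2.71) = -1336.89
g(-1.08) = -4.77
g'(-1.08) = -10.34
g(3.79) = -4542.61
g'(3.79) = -6022.56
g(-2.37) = 313.94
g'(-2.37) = -753.20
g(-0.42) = -2.09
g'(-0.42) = 7.29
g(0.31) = 1.30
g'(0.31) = 3.28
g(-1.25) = -1.31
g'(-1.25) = -32.33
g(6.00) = -45319.54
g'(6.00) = -37735.81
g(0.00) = 0.20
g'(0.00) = 3.95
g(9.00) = -343069.72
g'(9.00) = -190219.24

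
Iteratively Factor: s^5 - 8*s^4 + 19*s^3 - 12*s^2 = (s)*(s^4 - 8*s^3 + 19*s^2 - 12*s) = s*(s - 3)*(s^3 - 5*s^2 + 4*s) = s^2*(s - 3)*(s^2 - 5*s + 4) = s^2*(s - 3)*(s - 1)*(s - 4)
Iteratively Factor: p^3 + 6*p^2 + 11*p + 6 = (p + 2)*(p^2 + 4*p + 3) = (p + 2)*(p + 3)*(p + 1)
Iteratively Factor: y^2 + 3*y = (y + 3)*(y)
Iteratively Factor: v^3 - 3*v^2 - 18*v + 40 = (v - 5)*(v^2 + 2*v - 8) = (v - 5)*(v - 2)*(v + 4)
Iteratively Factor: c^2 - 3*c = (c - 3)*(c)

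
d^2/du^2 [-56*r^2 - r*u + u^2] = 2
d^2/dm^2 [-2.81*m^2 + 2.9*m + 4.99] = -5.62000000000000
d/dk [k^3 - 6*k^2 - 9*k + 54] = 3*k^2 - 12*k - 9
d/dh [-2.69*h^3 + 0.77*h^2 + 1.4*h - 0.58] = -8.07*h^2 + 1.54*h + 1.4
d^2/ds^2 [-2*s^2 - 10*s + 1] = -4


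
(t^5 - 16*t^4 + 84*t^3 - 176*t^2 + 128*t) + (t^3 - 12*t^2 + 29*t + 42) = t^5 - 16*t^4 + 85*t^3 - 188*t^2 + 157*t + 42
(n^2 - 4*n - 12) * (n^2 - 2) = n^4 - 4*n^3 - 14*n^2 + 8*n + 24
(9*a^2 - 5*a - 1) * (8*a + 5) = 72*a^3 + 5*a^2 - 33*a - 5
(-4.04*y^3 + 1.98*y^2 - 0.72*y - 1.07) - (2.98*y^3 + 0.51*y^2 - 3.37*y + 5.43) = -7.02*y^3 + 1.47*y^2 + 2.65*y - 6.5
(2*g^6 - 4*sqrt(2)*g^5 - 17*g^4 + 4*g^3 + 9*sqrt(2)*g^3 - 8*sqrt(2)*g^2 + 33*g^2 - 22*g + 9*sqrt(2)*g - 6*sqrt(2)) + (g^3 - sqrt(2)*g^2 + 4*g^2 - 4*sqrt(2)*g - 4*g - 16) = 2*g^6 - 4*sqrt(2)*g^5 - 17*g^4 + 5*g^3 + 9*sqrt(2)*g^3 - 9*sqrt(2)*g^2 + 37*g^2 - 26*g + 5*sqrt(2)*g - 16 - 6*sqrt(2)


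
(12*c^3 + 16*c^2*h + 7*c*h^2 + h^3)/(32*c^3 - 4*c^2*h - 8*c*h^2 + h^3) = (6*c^2 + 5*c*h + h^2)/(16*c^2 - 10*c*h + h^2)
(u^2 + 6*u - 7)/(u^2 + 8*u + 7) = (u - 1)/(u + 1)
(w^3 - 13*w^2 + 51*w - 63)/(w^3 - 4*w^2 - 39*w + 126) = (w - 3)/(w + 6)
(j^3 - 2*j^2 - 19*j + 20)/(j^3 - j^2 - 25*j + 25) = (j + 4)/(j + 5)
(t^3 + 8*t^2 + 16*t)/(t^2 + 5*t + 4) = t*(t + 4)/(t + 1)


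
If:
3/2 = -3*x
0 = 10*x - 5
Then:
No Solution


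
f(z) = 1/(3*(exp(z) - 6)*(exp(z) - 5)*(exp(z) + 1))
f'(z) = -exp(z)/(3*(exp(z) - 6)*(exp(z) - 5)*(exp(z) + 1)^2) - exp(z)/(3*(exp(z) - 6)*(exp(z) - 5)^2*(exp(z) + 1)) - exp(z)/(3*(exp(z) - 6)^2*(exp(z) - 5)*(exp(z) + 1)) = -((exp(z) - 6)*(exp(z) - 5) + (exp(z) - 6)*(exp(z) + 1) + (exp(z) - 5)*(exp(z) + 1))/(12*(exp(z) - 6)^2*(exp(z) - 5)^2*cosh(z/2)^2)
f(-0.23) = 0.01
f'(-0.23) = -0.00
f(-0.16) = 0.01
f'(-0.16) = -0.00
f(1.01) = 0.01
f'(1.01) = 0.02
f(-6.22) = 0.01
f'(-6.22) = -0.00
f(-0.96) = 0.01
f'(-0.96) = -0.00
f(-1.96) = 0.01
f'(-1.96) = -0.00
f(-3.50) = 0.01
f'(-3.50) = -0.00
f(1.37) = 0.03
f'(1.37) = 0.15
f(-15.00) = 0.01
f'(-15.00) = 0.00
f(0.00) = 0.01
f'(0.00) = 0.00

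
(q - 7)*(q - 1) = q^2 - 8*q + 7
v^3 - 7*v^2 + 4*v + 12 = (v - 6)*(v - 2)*(v + 1)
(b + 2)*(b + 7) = b^2 + 9*b + 14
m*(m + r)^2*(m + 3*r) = m^4 + 5*m^3*r + 7*m^2*r^2 + 3*m*r^3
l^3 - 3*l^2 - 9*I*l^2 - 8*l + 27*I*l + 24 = (l - 3)*(l - 8*I)*(l - I)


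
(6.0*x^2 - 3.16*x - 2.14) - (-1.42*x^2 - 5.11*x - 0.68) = 7.42*x^2 + 1.95*x - 1.46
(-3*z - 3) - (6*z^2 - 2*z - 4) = -6*z^2 - z + 1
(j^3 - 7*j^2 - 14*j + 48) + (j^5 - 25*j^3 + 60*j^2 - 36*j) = j^5 - 24*j^3 + 53*j^2 - 50*j + 48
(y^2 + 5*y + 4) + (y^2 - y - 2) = 2*y^2 + 4*y + 2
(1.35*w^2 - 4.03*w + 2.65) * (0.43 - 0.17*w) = -0.2295*w^3 + 1.2656*w^2 - 2.1834*w + 1.1395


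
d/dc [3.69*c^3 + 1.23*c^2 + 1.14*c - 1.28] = 11.07*c^2 + 2.46*c + 1.14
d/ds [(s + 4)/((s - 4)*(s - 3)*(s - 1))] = 2*(-s^3 - 2*s^2 + 32*s - 44)/(s^6 - 16*s^5 + 102*s^4 - 328*s^3 + 553*s^2 - 456*s + 144)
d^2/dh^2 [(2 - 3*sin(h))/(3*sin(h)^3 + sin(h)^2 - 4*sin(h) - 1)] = (108*sin(h)^7 - 135*sin(h)^6 - 81*sin(h)^5 + 331*sin(h)^4 + 6*sin(h)^3 - 292*sin(h)^2 - 19*sin(h) + 92)/(3*sin(h)^3 + sin(h)^2 - 4*sin(h) - 1)^3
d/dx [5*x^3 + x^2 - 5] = x*(15*x + 2)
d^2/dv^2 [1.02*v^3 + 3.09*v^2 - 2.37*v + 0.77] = 6.12*v + 6.18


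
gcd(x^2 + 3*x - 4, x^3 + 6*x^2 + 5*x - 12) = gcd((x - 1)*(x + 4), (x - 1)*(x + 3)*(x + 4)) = x^2 + 3*x - 4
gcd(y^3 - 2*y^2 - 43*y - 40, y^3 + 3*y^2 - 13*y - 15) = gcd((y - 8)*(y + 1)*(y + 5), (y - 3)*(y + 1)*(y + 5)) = y^2 + 6*y + 5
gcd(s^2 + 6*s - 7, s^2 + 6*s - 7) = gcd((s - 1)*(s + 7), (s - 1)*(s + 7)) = s^2 + 6*s - 7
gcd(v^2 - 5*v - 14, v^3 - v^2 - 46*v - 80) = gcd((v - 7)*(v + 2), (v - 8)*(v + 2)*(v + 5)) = v + 2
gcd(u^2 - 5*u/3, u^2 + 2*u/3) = u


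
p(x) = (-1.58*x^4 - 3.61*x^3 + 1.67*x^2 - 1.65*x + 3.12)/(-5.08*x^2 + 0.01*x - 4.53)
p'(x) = (10.16*x - 0.01)*(-1.58*x^4 - 3.61*x^3 + 1.67*x^2 - 1.65*x + 3.12)/(-5.08*x^2 + 0.01*x - 4.53)^2 + (-6.32*x^3 - 10.83*x^2 + 3.34*x - 1.65)/(-5.08*x^2 + 0.01*x - 4.53) = (16.0528*x^5 + 18.2914*x^4 + 28.5574*x^3 + 40.6946*x^2 + 16.569*x + 7.4433)/(25.8064*x^4 - 0.1016*x^3 + 46.0249*x^2 - 0.0906*x + 20.5209)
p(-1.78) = -0.77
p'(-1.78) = -0.37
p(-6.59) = 8.26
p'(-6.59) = -3.38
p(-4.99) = 3.65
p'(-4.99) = -2.38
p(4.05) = 7.30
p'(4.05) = 3.25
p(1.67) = 1.29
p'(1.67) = 1.81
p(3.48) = 5.55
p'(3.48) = 2.90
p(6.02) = 14.90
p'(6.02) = 4.46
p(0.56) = -0.32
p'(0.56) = 0.99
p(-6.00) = 6.37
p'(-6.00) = -3.01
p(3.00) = 4.23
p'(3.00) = 2.61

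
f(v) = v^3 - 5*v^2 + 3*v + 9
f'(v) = 3*v^2 - 10*v + 3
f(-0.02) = 8.94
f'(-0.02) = 3.20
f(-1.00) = 0.00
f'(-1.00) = 16.00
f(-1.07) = -1.16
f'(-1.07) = 17.13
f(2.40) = 1.22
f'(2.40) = -3.72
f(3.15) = 0.09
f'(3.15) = 1.27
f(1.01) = 7.96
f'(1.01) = -4.04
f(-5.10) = -269.00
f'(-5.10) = 132.03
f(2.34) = 1.45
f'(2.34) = -3.97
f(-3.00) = -72.00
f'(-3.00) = 60.00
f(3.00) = 0.00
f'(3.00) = 0.00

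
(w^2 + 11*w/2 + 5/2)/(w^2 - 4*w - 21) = (2*w^2 + 11*w + 5)/(2*(w^2 - 4*w - 21))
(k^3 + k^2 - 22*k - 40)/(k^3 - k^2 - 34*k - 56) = (k - 5)/(k - 7)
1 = 1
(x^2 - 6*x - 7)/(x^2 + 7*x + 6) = (x - 7)/(x + 6)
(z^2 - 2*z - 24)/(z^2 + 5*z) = (z^2 - 2*z - 24)/(z*(z + 5))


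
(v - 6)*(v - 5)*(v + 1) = v^3 - 10*v^2 + 19*v + 30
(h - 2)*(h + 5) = h^2 + 3*h - 10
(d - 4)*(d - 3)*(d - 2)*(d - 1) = d^4 - 10*d^3 + 35*d^2 - 50*d + 24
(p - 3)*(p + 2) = p^2 - p - 6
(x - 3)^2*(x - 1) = x^3 - 7*x^2 + 15*x - 9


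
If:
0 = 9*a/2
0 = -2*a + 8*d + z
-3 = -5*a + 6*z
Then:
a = 0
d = 1/16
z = -1/2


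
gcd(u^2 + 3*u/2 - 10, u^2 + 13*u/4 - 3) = u + 4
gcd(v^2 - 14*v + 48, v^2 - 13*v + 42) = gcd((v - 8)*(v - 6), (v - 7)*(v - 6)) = v - 6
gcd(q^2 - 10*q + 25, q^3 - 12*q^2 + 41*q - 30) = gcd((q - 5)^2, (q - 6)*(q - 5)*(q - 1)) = q - 5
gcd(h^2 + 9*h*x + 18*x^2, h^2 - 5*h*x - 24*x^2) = h + 3*x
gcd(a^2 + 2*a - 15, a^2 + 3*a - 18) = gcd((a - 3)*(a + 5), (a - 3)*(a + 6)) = a - 3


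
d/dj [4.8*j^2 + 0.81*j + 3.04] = 9.6*j + 0.81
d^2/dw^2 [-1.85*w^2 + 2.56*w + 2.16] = -3.70000000000000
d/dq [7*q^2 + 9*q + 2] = 14*q + 9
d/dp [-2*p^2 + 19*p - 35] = 19 - 4*p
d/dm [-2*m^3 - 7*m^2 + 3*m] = -6*m^2 - 14*m + 3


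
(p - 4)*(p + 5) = p^2 + p - 20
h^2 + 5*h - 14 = (h - 2)*(h + 7)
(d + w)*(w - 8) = d*w - 8*d + w^2 - 8*w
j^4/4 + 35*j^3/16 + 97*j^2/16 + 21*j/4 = j*(j/4 + 1)*(j + 7/4)*(j + 3)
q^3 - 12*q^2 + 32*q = q*(q - 8)*(q - 4)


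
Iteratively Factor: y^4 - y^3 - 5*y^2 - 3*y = (y - 3)*(y^3 + 2*y^2 + y) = y*(y - 3)*(y^2 + 2*y + 1) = y*(y - 3)*(y + 1)*(y + 1)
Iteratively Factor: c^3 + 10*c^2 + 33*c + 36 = (c + 3)*(c^2 + 7*c + 12) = (c + 3)^2*(c + 4)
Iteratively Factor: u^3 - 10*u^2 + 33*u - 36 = (u - 4)*(u^2 - 6*u + 9) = (u - 4)*(u - 3)*(u - 3)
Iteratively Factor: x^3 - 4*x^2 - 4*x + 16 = (x - 2)*(x^2 - 2*x - 8) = (x - 2)*(x + 2)*(x - 4)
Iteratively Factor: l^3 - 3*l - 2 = (l + 1)*(l^2 - l - 2) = (l + 1)^2*(l - 2)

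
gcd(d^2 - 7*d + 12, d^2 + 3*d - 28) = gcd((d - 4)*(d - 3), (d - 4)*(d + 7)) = d - 4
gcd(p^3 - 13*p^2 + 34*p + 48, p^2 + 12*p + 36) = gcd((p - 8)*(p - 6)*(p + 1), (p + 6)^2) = 1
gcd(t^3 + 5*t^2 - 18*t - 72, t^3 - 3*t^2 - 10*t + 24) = t^2 - t - 12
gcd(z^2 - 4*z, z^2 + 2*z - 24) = z - 4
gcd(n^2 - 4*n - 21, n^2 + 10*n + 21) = n + 3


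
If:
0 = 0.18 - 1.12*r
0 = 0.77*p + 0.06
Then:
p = -0.08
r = 0.16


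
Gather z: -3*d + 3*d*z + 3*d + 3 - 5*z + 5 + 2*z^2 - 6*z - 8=2*z^2 + z*(3*d - 11)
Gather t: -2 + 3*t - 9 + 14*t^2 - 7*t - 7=14*t^2 - 4*t - 18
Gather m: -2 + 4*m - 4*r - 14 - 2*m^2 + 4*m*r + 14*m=-2*m^2 + m*(4*r + 18) - 4*r - 16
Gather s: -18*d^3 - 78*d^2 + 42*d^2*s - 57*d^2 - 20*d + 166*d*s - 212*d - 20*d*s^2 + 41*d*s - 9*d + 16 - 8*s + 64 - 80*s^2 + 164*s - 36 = -18*d^3 - 135*d^2 - 241*d + s^2*(-20*d - 80) + s*(42*d^2 + 207*d + 156) + 44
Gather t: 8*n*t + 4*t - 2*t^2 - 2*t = -2*t^2 + t*(8*n + 2)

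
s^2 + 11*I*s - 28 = (s + 4*I)*(s + 7*I)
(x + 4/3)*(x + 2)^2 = x^3 + 16*x^2/3 + 28*x/3 + 16/3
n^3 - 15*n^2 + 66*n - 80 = (n - 8)*(n - 5)*(n - 2)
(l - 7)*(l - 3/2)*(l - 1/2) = l^3 - 9*l^2 + 59*l/4 - 21/4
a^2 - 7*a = a*(a - 7)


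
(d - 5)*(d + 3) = d^2 - 2*d - 15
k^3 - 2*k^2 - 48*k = k*(k - 8)*(k + 6)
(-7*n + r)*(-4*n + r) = 28*n^2 - 11*n*r + r^2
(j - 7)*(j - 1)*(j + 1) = j^3 - 7*j^2 - j + 7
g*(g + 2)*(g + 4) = g^3 + 6*g^2 + 8*g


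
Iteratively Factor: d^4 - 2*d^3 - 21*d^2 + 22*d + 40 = (d + 4)*(d^3 - 6*d^2 + 3*d + 10) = (d - 5)*(d + 4)*(d^2 - d - 2) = (d - 5)*(d + 1)*(d + 4)*(d - 2)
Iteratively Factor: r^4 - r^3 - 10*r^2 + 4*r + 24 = (r - 2)*(r^3 + r^2 - 8*r - 12) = (r - 2)*(r + 2)*(r^2 - r - 6) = (r - 3)*(r - 2)*(r + 2)*(r + 2)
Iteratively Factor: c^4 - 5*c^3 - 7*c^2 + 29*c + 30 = (c - 3)*(c^3 - 2*c^2 - 13*c - 10) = (c - 3)*(c + 2)*(c^2 - 4*c - 5) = (c - 5)*(c - 3)*(c + 2)*(c + 1)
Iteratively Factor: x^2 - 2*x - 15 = (x - 5)*(x + 3)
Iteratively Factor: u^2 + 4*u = (u)*(u + 4)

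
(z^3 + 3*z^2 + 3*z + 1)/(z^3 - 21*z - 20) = (z^2 + 2*z + 1)/(z^2 - z - 20)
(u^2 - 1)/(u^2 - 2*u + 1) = (u + 1)/(u - 1)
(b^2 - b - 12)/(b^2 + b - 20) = (b + 3)/(b + 5)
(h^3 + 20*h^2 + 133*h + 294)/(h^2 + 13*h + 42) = h + 7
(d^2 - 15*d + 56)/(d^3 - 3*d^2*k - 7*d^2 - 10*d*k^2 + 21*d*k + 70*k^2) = (d - 8)/(d^2 - 3*d*k - 10*k^2)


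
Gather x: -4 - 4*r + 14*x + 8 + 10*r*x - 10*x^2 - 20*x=-4*r - 10*x^2 + x*(10*r - 6) + 4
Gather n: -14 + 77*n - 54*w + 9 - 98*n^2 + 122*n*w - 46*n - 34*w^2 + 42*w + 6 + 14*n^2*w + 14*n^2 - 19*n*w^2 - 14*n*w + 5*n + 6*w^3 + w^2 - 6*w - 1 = n^2*(14*w - 84) + n*(-19*w^2 + 108*w + 36) + 6*w^3 - 33*w^2 - 18*w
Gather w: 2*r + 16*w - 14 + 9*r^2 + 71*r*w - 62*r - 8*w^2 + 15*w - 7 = 9*r^2 - 60*r - 8*w^2 + w*(71*r + 31) - 21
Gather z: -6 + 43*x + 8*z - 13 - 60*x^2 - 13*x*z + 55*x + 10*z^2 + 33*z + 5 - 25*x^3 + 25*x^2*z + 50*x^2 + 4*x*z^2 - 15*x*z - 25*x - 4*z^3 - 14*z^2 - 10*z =-25*x^3 - 10*x^2 + 73*x - 4*z^3 + z^2*(4*x - 4) + z*(25*x^2 - 28*x + 31) - 14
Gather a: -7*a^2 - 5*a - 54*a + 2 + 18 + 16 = -7*a^2 - 59*a + 36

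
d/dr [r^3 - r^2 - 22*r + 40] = 3*r^2 - 2*r - 22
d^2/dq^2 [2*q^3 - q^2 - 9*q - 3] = 12*q - 2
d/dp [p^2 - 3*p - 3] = 2*p - 3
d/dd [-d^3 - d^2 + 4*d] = -3*d^2 - 2*d + 4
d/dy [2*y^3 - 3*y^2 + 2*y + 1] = 6*y^2 - 6*y + 2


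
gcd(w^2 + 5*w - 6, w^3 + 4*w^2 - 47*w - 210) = w + 6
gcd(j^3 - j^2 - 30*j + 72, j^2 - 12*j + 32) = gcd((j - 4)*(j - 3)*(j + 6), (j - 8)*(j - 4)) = j - 4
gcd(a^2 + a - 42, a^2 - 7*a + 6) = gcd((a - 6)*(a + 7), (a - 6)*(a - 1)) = a - 6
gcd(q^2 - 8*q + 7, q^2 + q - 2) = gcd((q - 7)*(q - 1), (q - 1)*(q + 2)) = q - 1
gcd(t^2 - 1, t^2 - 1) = t^2 - 1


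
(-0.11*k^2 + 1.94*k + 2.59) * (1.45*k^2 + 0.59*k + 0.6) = -0.1595*k^4 + 2.7481*k^3 + 4.8341*k^2 + 2.6921*k + 1.554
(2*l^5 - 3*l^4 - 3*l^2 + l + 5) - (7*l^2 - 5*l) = 2*l^5 - 3*l^4 - 10*l^2 + 6*l + 5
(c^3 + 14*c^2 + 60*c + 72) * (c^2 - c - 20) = c^5 + 13*c^4 + 26*c^3 - 268*c^2 - 1272*c - 1440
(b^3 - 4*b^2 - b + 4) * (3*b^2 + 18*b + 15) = 3*b^5 + 6*b^4 - 60*b^3 - 66*b^2 + 57*b + 60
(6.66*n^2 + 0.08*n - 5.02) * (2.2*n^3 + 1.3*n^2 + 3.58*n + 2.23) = 14.652*n^5 + 8.834*n^4 + 12.9028*n^3 + 8.6122*n^2 - 17.7932*n - 11.1946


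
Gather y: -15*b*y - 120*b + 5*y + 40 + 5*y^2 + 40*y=-120*b + 5*y^2 + y*(45 - 15*b) + 40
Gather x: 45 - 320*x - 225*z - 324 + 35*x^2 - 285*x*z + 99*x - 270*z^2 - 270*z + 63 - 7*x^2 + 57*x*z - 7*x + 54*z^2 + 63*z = 28*x^2 + x*(-228*z - 228) - 216*z^2 - 432*z - 216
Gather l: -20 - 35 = -55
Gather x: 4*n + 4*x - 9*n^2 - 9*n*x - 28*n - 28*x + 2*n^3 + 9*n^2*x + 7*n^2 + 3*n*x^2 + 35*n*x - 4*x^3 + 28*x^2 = 2*n^3 - 2*n^2 - 24*n - 4*x^3 + x^2*(3*n + 28) + x*(9*n^2 + 26*n - 24)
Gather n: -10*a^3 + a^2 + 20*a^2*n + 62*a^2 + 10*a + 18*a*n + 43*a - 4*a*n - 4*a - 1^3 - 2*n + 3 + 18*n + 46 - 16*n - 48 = -10*a^3 + 63*a^2 + 49*a + n*(20*a^2 + 14*a)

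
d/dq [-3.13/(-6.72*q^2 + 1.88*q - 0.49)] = (5.8844 - 42.0672*q)/(6.72*q^2 - 1.88*q + 0.49)^2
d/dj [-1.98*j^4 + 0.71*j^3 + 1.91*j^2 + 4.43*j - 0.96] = -7.92*j^3 + 2.13*j^2 + 3.82*j + 4.43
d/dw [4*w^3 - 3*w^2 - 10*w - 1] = 12*w^2 - 6*w - 10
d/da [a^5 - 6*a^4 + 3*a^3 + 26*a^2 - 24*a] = 5*a^4 - 24*a^3 + 9*a^2 + 52*a - 24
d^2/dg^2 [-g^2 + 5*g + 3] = -2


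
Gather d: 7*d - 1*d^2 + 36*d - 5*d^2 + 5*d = -6*d^2 + 48*d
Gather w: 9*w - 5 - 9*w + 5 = 0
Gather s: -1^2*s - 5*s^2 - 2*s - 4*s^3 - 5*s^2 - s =-4*s^3 - 10*s^2 - 4*s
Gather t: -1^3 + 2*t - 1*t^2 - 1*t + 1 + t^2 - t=0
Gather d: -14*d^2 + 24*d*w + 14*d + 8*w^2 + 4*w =-14*d^2 + d*(24*w + 14) + 8*w^2 + 4*w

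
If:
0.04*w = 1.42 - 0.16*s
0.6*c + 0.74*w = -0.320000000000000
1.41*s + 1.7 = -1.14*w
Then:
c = 21.73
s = 13.39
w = -18.05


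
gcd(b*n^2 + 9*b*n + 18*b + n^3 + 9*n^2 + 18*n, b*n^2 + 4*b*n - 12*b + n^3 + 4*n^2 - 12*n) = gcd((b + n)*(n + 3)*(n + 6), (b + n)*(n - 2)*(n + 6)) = b*n + 6*b + n^2 + 6*n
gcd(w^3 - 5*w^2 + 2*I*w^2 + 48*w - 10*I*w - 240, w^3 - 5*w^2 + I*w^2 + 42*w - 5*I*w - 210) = w^2 + w*(-5 - 6*I) + 30*I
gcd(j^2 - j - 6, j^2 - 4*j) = 1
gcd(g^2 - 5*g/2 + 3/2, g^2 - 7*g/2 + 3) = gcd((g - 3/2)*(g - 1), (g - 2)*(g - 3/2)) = g - 3/2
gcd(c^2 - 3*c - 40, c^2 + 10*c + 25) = c + 5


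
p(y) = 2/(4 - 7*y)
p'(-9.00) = 0.00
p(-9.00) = 0.03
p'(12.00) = 0.00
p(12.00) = -0.02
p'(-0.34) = 0.34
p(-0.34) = 0.31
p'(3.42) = 0.04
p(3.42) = -0.10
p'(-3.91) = 0.01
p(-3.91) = 0.06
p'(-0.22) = 0.46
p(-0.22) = 0.36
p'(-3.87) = 0.01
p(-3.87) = 0.06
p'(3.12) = 0.04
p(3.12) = -0.11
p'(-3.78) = 0.02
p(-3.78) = 0.07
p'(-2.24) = 0.04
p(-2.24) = 0.10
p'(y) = 14/(4 - 7*y)^2 = 14/(7*y - 4)^2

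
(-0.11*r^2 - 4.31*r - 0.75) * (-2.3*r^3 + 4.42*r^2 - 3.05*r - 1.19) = 0.253*r^5 + 9.4268*r^4 - 16.9897*r^3 + 9.9614*r^2 + 7.4164*r + 0.8925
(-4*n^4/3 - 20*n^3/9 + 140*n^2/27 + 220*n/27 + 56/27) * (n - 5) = -4*n^5/3 + 40*n^4/9 + 440*n^3/27 - 160*n^2/9 - 116*n/3 - 280/27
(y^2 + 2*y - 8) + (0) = y^2 + 2*y - 8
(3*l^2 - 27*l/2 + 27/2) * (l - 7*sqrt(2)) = 3*l^3 - 21*sqrt(2)*l^2 - 27*l^2/2 + 27*l/2 + 189*sqrt(2)*l/2 - 189*sqrt(2)/2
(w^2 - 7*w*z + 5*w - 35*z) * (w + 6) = w^3 - 7*w^2*z + 11*w^2 - 77*w*z + 30*w - 210*z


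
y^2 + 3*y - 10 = (y - 2)*(y + 5)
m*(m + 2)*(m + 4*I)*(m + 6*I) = m^4 + 2*m^3 + 10*I*m^3 - 24*m^2 + 20*I*m^2 - 48*m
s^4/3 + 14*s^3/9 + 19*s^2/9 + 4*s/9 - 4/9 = (s/3 + 1/3)*(s - 1/3)*(s + 2)^2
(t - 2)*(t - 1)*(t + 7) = t^3 + 4*t^2 - 19*t + 14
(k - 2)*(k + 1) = k^2 - k - 2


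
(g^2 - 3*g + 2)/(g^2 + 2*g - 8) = (g - 1)/(g + 4)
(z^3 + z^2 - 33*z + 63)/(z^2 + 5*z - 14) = (z^2 - 6*z + 9)/(z - 2)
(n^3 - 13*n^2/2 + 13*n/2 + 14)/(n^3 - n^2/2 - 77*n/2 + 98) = (n + 1)/(n + 7)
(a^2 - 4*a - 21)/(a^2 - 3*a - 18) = (a - 7)/(a - 6)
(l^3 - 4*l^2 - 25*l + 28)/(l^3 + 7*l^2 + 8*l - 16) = (l - 7)/(l + 4)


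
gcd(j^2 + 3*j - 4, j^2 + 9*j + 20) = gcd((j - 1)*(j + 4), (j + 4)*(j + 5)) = j + 4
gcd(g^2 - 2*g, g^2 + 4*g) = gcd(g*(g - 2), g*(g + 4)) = g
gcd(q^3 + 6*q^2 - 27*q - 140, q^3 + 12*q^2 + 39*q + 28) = q^2 + 11*q + 28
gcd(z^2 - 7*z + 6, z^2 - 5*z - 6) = z - 6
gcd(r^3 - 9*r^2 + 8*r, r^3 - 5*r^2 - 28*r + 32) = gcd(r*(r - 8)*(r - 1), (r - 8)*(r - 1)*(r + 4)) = r^2 - 9*r + 8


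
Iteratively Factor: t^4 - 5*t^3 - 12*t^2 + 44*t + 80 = (t - 5)*(t^3 - 12*t - 16) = (t - 5)*(t - 4)*(t^2 + 4*t + 4) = (t - 5)*(t - 4)*(t + 2)*(t + 2)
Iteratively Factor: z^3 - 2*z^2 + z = (z - 1)*(z^2 - z) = (z - 1)^2*(z)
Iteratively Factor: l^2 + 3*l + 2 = (l + 2)*(l + 1)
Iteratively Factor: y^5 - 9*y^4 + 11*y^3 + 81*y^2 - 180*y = (y - 4)*(y^4 - 5*y^3 - 9*y^2 + 45*y) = (y - 4)*(y + 3)*(y^3 - 8*y^2 + 15*y) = (y - 5)*(y - 4)*(y + 3)*(y^2 - 3*y) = y*(y - 5)*(y - 4)*(y + 3)*(y - 3)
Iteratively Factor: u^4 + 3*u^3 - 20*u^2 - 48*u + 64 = (u - 1)*(u^3 + 4*u^2 - 16*u - 64) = (u - 1)*(u + 4)*(u^2 - 16) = (u - 1)*(u + 4)^2*(u - 4)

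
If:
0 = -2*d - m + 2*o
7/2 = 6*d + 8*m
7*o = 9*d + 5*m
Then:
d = -3/4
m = 1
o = -1/4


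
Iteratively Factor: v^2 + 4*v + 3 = (v + 1)*(v + 3)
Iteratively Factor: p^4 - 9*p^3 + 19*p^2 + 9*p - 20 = (p - 4)*(p^3 - 5*p^2 - p + 5) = (p - 5)*(p - 4)*(p^2 - 1) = (p - 5)*(p - 4)*(p - 1)*(p + 1)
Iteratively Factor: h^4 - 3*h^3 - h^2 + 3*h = (h - 3)*(h^3 - h) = (h - 3)*(h - 1)*(h^2 + h) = (h - 3)*(h - 1)*(h + 1)*(h)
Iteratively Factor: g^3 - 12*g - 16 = (g + 2)*(g^2 - 2*g - 8) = (g - 4)*(g + 2)*(g + 2)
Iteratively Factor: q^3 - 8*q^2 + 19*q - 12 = (q - 4)*(q^2 - 4*q + 3) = (q - 4)*(q - 1)*(q - 3)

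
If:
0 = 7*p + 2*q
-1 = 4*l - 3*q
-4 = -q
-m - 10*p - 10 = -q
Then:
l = 11/4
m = 38/7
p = -8/7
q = 4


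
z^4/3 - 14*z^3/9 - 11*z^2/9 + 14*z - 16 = (z/3 + 1)*(z - 3)*(z - 8/3)*(z - 2)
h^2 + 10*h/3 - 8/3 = (h - 2/3)*(h + 4)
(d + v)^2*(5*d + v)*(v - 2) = 5*d^3*v - 10*d^3 + 11*d^2*v^2 - 22*d^2*v + 7*d*v^3 - 14*d*v^2 + v^4 - 2*v^3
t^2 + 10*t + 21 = (t + 3)*(t + 7)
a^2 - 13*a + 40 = (a - 8)*(a - 5)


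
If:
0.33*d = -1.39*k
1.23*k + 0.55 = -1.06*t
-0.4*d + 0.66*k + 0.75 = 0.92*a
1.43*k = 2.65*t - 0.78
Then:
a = -0.40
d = 2.01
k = -0.48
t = 0.04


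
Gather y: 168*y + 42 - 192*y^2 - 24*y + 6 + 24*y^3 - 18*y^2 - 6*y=24*y^3 - 210*y^2 + 138*y + 48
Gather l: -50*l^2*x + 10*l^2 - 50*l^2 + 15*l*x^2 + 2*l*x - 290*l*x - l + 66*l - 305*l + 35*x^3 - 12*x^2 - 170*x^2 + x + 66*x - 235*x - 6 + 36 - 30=l^2*(-50*x - 40) + l*(15*x^2 - 288*x - 240) + 35*x^3 - 182*x^2 - 168*x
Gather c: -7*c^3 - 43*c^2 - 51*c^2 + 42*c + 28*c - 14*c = -7*c^3 - 94*c^2 + 56*c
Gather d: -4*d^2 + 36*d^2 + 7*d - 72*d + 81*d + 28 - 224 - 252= 32*d^2 + 16*d - 448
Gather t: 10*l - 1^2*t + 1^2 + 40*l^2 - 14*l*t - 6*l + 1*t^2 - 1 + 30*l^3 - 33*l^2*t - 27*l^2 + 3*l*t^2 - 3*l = 30*l^3 + 13*l^2 + l + t^2*(3*l + 1) + t*(-33*l^2 - 14*l - 1)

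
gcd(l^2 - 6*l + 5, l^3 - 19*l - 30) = l - 5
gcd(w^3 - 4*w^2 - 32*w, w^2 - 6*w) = w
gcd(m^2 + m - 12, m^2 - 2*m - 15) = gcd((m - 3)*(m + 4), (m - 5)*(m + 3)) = 1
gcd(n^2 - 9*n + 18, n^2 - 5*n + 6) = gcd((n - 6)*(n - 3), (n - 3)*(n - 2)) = n - 3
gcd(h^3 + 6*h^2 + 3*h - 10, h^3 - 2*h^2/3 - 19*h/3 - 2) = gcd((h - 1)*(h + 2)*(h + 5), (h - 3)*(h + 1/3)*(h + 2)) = h + 2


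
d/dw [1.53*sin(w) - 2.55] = 1.53*cos(w)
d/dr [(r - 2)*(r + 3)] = 2*r + 1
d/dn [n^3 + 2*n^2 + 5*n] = 3*n^2 + 4*n + 5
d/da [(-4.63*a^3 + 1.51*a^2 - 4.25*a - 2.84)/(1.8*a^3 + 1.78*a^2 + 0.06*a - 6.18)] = (-10.9594*a^4 + 14.7444*a^3 + 108.8318*a^2 - 8.5532*a + 26.4354)/(3.24*a^6 + 6.408*a^5 + 3.3844*a^4 - 22.0344*a^3 - 21.9972*a^2 - 0.7416*a + 38.1924)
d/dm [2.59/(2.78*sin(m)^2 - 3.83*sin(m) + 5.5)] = (9.9197 - 14.4004*sin(m))*cos(m)/(2.78*sin(m)^2 - 3.83*sin(m) + 5.5)^2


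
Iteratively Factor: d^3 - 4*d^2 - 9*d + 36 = (d - 4)*(d^2 - 9) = (d - 4)*(d - 3)*(d + 3)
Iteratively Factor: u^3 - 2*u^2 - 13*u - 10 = (u - 5)*(u^2 + 3*u + 2) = (u - 5)*(u + 2)*(u + 1)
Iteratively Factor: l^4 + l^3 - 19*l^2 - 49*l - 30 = (l - 5)*(l^3 + 6*l^2 + 11*l + 6) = (l - 5)*(l + 1)*(l^2 + 5*l + 6) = (l - 5)*(l + 1)*(l + 2)*(l + 3)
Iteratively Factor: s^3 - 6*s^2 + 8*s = (s - 4)*(s^2 - 2*s) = s*(s - 4)*(s - 2)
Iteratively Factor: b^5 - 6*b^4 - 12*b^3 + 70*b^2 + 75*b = (b - 5)*(b^4 - b^3 - 17*b^2 - 15*b) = (b - 5)*(b + 3)*(b^3 - 4*b^2 - 5*b) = (b - 5)*(b + 1)*(b + 3)*(b^2 - 5*b) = b*(b - 5)*(b + 1)*(b + 3)*(b - 5)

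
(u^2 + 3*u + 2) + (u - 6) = u^2 + 4*u - 4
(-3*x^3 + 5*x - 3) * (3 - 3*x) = 9*x^4 - 9*x^3 - 15*x^2 + 24*x - 9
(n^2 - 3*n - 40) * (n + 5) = n^3 + 2*n^2 - 55*n - 200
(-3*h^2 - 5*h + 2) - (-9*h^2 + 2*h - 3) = 6*h^2 - 7*h + 5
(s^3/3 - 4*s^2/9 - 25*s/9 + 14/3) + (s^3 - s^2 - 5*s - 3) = 4*s^3/3 - 13*s^2/9 - 70*s/9 + 5/3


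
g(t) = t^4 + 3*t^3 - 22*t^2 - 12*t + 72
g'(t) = 4*t^3 + 9*t^2 - 44*t - 12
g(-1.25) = 49.21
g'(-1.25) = 49.25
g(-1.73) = 20.34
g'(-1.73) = 70.35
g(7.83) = 3828.17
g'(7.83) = 2115.45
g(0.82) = 49.47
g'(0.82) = -39.82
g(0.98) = 42.86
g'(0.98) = -42.71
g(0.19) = 68.95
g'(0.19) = -20.01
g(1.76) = 8.68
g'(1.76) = -39.75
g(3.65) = 58.48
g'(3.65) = 141.81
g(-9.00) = 2772.00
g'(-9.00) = -1803.00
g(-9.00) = 2772.00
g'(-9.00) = -1803.00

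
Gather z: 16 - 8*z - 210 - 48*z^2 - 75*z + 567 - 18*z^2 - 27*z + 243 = -66*z^2 - 110*z + 616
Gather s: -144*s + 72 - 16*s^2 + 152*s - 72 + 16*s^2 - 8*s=0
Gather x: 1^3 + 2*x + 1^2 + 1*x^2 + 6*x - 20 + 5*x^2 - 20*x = 6*x^2 - 12*x - 18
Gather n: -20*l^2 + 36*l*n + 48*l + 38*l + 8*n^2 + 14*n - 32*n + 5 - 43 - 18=-20*l^2 + 86*l + 8*n^2 + n*(36*l - 18) - 56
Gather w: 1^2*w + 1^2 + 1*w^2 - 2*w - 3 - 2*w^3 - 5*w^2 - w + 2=-2*w^3 - 4*w^2 - 2*w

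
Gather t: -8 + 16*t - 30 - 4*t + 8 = 12*t - 30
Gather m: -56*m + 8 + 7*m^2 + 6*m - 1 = 7*m^2 - 50*m + 7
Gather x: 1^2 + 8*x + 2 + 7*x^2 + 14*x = 7*x^2 + 22*x + 3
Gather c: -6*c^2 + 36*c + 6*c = -6*c^2 + 42*c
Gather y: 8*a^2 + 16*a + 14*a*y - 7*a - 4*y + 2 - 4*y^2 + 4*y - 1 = 8*a^2 + 14*a*y + 9*a - 4*y^2 + 1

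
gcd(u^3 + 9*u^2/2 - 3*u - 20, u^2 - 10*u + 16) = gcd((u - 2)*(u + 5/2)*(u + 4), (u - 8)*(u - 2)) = u - 2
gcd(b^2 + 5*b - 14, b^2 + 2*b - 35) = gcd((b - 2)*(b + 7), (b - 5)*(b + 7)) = b + 7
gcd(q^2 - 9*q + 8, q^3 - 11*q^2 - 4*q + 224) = q - 8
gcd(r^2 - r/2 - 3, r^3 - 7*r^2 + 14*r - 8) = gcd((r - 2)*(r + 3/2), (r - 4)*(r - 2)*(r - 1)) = r - 2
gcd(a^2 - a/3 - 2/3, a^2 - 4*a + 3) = a - 1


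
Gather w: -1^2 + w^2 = w^2 - 1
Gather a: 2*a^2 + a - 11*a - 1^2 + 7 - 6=2*a^2 - 10*a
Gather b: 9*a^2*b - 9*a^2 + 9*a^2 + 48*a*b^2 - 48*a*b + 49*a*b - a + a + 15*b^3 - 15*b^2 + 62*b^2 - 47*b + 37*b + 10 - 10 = 15*b^3 + b^2*(48*a + 47) + b*(9*a^2 + a - 10)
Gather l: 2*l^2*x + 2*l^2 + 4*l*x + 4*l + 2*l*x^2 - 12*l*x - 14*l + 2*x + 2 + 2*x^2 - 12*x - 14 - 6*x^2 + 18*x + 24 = l^2*(2*x + 2) + l*(2*x^2 - 8*x - 10) - 4*x^2 + 8*x + 12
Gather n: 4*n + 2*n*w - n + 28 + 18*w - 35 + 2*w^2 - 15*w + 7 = n*(2*w + 3) + 2*w^2 + 3*w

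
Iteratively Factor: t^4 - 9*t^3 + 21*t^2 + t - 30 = (t + 1)*(t^3 - 10*t^2 + 31*t - 30) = (t - 2)*(t + 1)*(t^2 - 8*t + 15) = (t - 5)*(t - 2)*(t + 1)*(t - 3)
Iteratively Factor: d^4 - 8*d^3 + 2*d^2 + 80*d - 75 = (d + 3)*(d^3 - 11*d^2 + 35*d - 25) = (d - 5)*(d + 3)*(d^2 - 6*d + 5) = (d - 5)^2*(d + 3)*(d - 1)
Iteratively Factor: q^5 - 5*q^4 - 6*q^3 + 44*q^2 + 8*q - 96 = (q + 2)*(q^4 - 7*q^3 + 8*q^2 + 28*q - 48) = (q + 2)^2*(q^3 - 9*q^2 + 26*q - 24) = (q - 4)*(q + 2)^2*(q^2 - 5*q + 6) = (q - 4)*(q - 3)*(q + 2)^2*(q - 2)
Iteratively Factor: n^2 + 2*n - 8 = (n + 4)*(n - 2)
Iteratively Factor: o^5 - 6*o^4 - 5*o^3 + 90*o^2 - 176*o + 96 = (o - 1)*(o^4 - 5*o^3 - 10*o^2 + 80*o - 96) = (o - 4)*(o - 1)*(o^3 - o^2 - 14*o + 24) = (o - 4)*(o - 2)*(o - 1)*(o^2 + o - 12) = (o - 4)*(o - 3)*(o - 2)*(o - 1)*(o + 4)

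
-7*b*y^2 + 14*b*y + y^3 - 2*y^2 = y*(-7*b + y)*(y - 2)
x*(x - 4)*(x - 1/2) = x^3 - 9*x^2/2 + 2*x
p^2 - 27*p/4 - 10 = (p - 8)*(p + 5/4)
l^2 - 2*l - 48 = (l - 8)*(l + 6)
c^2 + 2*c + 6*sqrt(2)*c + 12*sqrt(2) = (c + 2)*(c + 6*sqrt(2))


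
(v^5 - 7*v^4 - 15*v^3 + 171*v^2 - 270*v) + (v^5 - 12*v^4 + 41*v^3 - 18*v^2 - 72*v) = 2*v^5 - 19*v^4 + 26*v^3 + 153*v^2 - 342*v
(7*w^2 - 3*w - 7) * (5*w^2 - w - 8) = 35*w^4 - 22*w^3 - 88*w^2 + 31*w + 56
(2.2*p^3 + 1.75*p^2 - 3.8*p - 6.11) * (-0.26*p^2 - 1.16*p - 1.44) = -0.572*p^5 - 3.007*p^4 - 4.21*p^3 + 3.4766*p^2 + 12.5596*p + 8.7984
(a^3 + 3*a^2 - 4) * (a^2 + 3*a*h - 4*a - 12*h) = a^5 + 3*a^4*h - a^4 - 3*a^3*h - 12*a^3 - 36*a^2*h - 4*a^2 - 12*a*h + 16*a + 48*h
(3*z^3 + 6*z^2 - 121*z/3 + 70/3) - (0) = 3*z^3 + 6*z^2 - 121*z/3 + 70/3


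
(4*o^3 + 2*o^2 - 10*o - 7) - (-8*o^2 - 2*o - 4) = 4*o^3 + 10*o^2 - 8*o - 3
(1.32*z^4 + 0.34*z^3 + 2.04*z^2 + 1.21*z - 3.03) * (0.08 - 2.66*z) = -3.5112*z^5 - 0.7988*z^4 - 5.3992*z^3 - 3.0554*z^2 + 8.1566*z - 0.2424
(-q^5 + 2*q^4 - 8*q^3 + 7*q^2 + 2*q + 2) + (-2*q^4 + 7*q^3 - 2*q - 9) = -q^5 - q^3 + 7*q^2 - 7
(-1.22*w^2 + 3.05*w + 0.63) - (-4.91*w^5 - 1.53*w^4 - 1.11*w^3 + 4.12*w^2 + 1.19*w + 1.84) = 4.91*w^5 + 1.53*w^4 + 1.11*w^3 - 5.34*w^2 + 1.86*w - 1.21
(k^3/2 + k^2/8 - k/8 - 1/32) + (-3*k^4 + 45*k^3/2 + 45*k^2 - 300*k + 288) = -3*k^4 + 23*k^3 + 361*k^2/8 - 2401*k/8 + 9215/32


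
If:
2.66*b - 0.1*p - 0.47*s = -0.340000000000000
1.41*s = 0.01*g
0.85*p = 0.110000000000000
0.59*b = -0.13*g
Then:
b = -0.12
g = 0.55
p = 0.13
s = 0.00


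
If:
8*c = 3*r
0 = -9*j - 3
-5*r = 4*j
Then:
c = 1/10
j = -1/3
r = 4/15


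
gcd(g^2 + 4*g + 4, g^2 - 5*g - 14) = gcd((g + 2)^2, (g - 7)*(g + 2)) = g + 2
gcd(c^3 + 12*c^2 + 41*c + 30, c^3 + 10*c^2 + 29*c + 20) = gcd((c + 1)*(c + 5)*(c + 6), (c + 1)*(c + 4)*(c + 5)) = c^2 + 6*c + 5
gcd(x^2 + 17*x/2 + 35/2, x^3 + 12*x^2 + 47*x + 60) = x + 5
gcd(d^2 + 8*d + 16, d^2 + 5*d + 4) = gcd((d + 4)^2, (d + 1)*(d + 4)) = d + 4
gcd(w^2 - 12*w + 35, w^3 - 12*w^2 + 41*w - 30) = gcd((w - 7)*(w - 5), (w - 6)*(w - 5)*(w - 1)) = w - 5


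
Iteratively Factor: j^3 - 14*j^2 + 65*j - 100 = (j - 4)*(j^2 - 10*j + 25) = (j - 5)*(j - 4)*(j - 5)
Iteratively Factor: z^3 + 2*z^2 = (z + 2)*(z^2) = z*(z + 2)*(z)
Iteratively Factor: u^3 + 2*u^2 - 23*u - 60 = (u + 3)*(u^2 - u - 20) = (u - 5)*(u + 3)*(u + 4)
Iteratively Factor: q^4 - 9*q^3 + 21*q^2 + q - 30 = (q - 3)*(q^3 - 6*q^2 + 3*q + 10) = (q - 5)*(q - 3)*(q^2 - q - 2) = (q - 5)*(q - 3)*(q - 2)*(q + 1)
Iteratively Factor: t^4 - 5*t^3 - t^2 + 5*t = (t + 1)*(t^3 - 6*t^2 + 5*t) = (t - 5)*(t + 1)*(t^2 - t) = t*(t - 5)*(t + 1)*(t - 1)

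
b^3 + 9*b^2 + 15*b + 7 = (b + 1)^2*(b + 7)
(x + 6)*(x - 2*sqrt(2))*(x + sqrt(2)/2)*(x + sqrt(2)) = x^4 - sqrt(2)*x^3/2 + 6*x^3 - 5*x^2 - 3*sqrt(2)*x^2 - 30*x - 2*sqrt(2)*x - 12*sqrt(2)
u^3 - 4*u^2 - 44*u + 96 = (u - 8)*(u - 2)*(u + 6)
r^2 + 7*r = r*(r + 7)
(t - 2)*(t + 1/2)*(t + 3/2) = t^3 - 13*t/4 - 3/2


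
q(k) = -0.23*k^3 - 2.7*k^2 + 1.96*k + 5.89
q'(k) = -0.69*k^2 - 5.4*k + 1.96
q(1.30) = 3.37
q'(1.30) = -6.23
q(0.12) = 6.09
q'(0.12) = 1.30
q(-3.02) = -18.32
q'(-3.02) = 11.97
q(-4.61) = -37.99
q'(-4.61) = 12.19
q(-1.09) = 0.84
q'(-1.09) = 7.03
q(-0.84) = 2.47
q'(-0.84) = 6.01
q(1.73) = 0.01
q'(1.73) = -9.45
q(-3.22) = -20.74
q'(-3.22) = 12.19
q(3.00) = -18.74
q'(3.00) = -20.45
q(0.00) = 5.89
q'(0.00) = 1.96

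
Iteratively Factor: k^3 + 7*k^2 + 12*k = (k + 3)*(k^2 + 4*k) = k*(k + 3)*(k + 4)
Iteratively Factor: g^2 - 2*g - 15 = (g - 5)*(g + 3)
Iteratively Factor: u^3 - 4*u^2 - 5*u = (u + 1)*(u^2 - 5*u) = u*(u + 1)*(u - 5)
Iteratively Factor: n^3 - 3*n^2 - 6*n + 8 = (n - 4)*(n^2 + n - 2) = (n - 4)*(n - 1)*(n + 2)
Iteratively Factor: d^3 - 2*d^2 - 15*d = (d + 3)*(d^2 - 5*d) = (d - 5)*(d + 3)*(d)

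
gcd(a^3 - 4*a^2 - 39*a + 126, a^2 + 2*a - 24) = a + 6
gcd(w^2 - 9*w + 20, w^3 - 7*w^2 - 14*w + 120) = w - 5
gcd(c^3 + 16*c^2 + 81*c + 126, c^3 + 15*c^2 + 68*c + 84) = c^2 + 13*c + 42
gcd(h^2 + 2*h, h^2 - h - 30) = 1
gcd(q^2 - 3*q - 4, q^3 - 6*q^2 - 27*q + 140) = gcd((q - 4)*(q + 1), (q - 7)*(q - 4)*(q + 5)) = q - 4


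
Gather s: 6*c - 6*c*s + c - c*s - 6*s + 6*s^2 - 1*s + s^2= 7*c + 7*s^2 + s*(-7*c - 7)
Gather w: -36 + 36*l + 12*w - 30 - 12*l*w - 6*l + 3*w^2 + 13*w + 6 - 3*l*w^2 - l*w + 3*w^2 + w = 30*l + w^2*(6 - 3*l) + w*(26 - 13*l) - 60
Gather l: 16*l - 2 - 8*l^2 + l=-8*l^2 + 17*l - 2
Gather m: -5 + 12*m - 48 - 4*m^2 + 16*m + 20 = -4*m^2 + 28*m - 33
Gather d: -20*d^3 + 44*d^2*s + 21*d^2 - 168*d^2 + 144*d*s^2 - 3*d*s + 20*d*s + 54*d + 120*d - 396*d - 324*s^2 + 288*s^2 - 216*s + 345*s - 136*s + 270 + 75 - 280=-20*d^3 + d^2*(44*s - 147) + d*(144*s^2 + 17*s - 222) - 36*s^2 - 7*s + 65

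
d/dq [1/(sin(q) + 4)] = -cos(q)/(sin(q) + 4)^2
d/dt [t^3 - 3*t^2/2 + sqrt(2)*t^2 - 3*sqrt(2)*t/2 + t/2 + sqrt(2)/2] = 3*t^2 - 3*t + 2*sqrt(2)*t - 3*sqrt(2)/2 + 1/2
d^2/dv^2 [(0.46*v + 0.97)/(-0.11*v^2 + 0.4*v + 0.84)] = ((0.22*v - 0.4)*(0.44*v - 0.8)*(0.46*v + 0.97) + (0.3036*v - 0.1546)*(-0.11*v^2 + 0.4*v + 0.84))/(-0.11*v^2 + 0.4*v + 0.84)^3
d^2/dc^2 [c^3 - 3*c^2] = 6*c - 6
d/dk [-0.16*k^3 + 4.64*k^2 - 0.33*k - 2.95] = -0.48*k^2 + 9.28*k - 0.33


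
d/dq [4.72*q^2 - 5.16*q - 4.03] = 9.44*q - 5.16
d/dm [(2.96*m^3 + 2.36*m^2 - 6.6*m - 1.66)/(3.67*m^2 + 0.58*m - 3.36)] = (10.8632*m^4 + 3.4336*m^3 - 4.246*m^2 - 3.6748*m + 23.1388)/(13.4689*m^4 + 4.2572*m^3 - 24.326*m^2 - 3.8976*m + 11.2896)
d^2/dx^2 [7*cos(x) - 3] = -7*cos(x)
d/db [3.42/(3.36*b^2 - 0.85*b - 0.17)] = (2.907 - 22.9824*b)/(-3.36*b^2 + 0.85*b + 0.17)^2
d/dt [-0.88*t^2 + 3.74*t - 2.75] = 3.74 - 1.76*t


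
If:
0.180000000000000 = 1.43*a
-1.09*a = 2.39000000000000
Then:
No Solution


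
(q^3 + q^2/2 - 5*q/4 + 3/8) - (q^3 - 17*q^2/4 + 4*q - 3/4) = 19*q^2/4 - 21*q/4 + 9/8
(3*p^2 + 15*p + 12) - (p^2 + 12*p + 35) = 2*p^2 + 3*p - 23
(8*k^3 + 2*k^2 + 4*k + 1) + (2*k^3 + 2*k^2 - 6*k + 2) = 10*k^3 + 4*k^2 - 2*k + 3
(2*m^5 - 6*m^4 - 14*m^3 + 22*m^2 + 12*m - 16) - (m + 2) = 2*m^5 - 6*m^4 - 14*m^3 + 22*m^2 + 11*m - 18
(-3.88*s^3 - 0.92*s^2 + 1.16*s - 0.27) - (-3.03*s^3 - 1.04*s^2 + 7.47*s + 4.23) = -0.85*s^3 + 0.12*s^2 - 6.31*s - 4.5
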